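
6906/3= 2302  =  2302.00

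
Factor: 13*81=1053 = 3^4*13^1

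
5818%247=137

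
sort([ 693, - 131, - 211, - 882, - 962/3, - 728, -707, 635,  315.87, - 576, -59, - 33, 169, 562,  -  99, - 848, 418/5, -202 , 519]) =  [ - 882, - 848, - 728, - 707, - 576, - 962/3, - 211,-202, - 131,  -  99, - 59, - 33, 418/5, 169,315.87, 519,  562, 635, 693]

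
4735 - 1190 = 3545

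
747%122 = 15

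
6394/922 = 3197/461=6.93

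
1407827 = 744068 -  - 663759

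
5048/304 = 631/38 = 16.61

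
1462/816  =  43/24 = 1.79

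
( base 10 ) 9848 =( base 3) 111111202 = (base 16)2678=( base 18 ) 1C72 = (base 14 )3836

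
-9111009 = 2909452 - 12020461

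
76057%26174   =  23709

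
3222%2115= 1107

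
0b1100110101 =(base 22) 1F7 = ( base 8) 1465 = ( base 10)821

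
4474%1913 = 648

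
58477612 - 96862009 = -38384397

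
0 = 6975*0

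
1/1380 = 1/1380=0.00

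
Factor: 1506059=1506059^1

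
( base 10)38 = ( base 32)16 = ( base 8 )46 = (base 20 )1I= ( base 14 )2a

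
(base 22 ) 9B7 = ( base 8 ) 10775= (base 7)16266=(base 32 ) 4ft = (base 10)4605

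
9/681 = 3/227 =0.01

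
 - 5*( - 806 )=4030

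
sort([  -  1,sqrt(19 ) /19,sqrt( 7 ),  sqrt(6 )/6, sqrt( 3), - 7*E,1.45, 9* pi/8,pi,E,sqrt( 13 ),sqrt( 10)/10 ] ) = [ - 7 * E, - 1,sqrt ( 19 ) /19,sqrt( 10)/10, sqrt ( 6)/6,1.45,sqrt(3)  ,  sqrt(7) , E,pi,9 * pi/8  ,  sqrt ( 13 )]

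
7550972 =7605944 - 54972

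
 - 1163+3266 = 2103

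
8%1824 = 8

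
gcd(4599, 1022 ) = 511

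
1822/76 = 911/38 = 23.97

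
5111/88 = 5111/88 = 58.08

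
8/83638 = 4/41819 = 0.00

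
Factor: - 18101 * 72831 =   -  3^1*11^1*  23^1 * 787^1* 2207^1 = - 1318313931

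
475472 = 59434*8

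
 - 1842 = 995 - 2837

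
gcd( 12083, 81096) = 1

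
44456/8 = 5557 = 5557.00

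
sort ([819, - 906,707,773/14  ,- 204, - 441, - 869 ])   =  [ - 906, - 869, - 441, - 204, 773/14, 707, 819 ] 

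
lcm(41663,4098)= 249978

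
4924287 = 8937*551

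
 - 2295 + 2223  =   - 72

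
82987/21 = 82987/21=3951.76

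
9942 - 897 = 9045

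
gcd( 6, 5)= 1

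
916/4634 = 458/2317 = 0.20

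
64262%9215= 8972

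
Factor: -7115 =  -5^1*1423^1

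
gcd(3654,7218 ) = 18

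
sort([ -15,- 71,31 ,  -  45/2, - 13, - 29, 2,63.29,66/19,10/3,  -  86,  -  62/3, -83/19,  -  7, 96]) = [ - 86, - 71,-29, - 45/2,  -  62/3,-15,  -  13, - 7, - 83/19,2,10/3 , 66/19,  31, 63.29,96 ] 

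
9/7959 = 3/2653 = 0.00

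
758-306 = 452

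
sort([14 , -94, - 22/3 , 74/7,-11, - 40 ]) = [-94,-40,-11, - 22/3,74/7,14 ] 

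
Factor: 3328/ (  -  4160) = -4/5=-2^2*5^ (- 1)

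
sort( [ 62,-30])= [-30,62 ] 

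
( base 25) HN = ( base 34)D6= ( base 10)448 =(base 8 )700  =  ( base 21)107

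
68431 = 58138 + 10293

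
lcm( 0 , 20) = 0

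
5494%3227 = 2267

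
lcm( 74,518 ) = 518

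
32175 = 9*3575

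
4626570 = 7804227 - 3177657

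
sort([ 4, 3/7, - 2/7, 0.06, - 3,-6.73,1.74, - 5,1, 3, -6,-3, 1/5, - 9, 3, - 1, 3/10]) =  [-9,  -  6.73, - 6, - 5, - 3,-3,  -  1, -2/7,0.06, 1/5, 3/10,  3/7, 1,1.74  ,  3,3, 4 ] 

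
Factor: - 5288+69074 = 63786= 2^1*3^1*10631^1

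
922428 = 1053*876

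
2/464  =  1/232  =  0.00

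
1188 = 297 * 4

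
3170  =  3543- 373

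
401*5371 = 2153771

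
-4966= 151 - 5117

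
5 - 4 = 1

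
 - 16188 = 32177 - 48365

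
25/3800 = 1/152 = 0.01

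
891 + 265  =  1156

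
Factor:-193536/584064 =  - 2^3*7^1 * 13^( - 2) = - 56/169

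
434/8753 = 434/8753 = 0.05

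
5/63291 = 5/63291  =  0.00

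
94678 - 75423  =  19255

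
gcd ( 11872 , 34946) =2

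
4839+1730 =6569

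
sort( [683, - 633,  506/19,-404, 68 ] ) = [ - 633,-404,506/19 , 68,  683 ] 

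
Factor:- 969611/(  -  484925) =5^( - 2 )* 7^( - 1 )*17^ ( - 1 ) *23^1*163^( - 1 ) * 42157^1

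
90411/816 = 110 + 217/272 = 110.80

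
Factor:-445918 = -2^1*11^1*20269^1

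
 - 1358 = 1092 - 2450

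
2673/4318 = 2673/4318 = 0.62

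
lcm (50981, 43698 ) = 305886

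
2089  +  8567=10656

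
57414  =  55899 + 1515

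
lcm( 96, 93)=2976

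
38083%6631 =4928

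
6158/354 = 3079/177 = 17.40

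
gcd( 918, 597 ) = 3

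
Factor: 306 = 2^1*3^2*17^1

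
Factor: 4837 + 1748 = 6585= 3^1*5^1*439^1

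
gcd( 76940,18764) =4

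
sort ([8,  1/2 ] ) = [1/2,  8]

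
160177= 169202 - 9025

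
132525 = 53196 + 79329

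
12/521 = 12/521 = 0.02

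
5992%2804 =384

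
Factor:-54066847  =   - 197^1* 274451^1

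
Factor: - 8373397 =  -8373397^1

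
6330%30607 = 6330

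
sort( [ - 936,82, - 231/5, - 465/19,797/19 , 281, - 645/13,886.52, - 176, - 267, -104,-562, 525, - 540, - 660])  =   [ - 936, - 660,  -  562, - 540, - 267, - 176,-104, - 645/13,  -  231/5, - 465/19,797/19, 82,281,525, 886.52]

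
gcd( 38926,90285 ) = 1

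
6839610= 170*40233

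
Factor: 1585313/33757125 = 3^( - 1)*5^ ( - 3 ) * 90019^( - 1 )* 1585313^1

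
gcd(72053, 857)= 1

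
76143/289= 263 + 8/17= 263.47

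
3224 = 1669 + 1555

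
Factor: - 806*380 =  - 2^3* 5^1*13^1*19^1*31^1=-  306280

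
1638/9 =182 = 182.00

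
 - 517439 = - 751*689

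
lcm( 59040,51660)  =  413280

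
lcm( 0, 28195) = 0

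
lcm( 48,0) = 0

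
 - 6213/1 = - 6213  =  - 6213.00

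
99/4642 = 9/422 = 0.02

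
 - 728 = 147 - 875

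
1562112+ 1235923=2798035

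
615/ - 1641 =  - 1 + 342/547 = -0.37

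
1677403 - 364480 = 1312923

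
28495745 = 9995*2851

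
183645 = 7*26235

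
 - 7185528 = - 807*8904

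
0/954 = 0 = 0.00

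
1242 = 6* 207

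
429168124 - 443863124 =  - 14695000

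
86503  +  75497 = 162000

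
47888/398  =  120+ 64/199  =  120.32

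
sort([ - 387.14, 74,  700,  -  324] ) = [-387.14, - 324,74,700 ] 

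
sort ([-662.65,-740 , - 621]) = [ - 740, - 662.65 , - 621 ] 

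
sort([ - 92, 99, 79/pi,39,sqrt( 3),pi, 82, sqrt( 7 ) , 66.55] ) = [ - 92, sqrt( 3), sqrt( 7),pi,79/pi, 39, 66.55, 82, 99]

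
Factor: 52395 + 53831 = 106226 = 2^1*53113^1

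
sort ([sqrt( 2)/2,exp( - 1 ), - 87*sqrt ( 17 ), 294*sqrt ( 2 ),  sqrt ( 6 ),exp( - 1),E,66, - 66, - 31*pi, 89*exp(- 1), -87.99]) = [ - 87  *sqrt(17 ), -31*pi,  -  87.99,-66, exp ( - 1 ),exp( - 1),sqrt(2 )/2,sqrt( 6 ), E,89*exp( - 1),66, 294*sqrt(2)]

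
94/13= 7 + 3/13 = 7.23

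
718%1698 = 718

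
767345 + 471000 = 1238345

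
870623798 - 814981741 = 55642057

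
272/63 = 272/63 = 4.32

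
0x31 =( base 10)49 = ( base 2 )110001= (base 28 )1l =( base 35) 1e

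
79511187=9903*8029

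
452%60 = 32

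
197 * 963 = 189711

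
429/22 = 39/2=19.50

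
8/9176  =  1/1147  =  0.00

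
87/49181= 87/49181=0.00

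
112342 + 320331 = 432673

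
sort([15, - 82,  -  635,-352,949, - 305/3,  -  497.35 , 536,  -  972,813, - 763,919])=[ - 972, - 763, - 635, - 497.35,  -  352, - 305/3, - 82,15,536,813,919,  949]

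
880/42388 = 220/10597  =  0.02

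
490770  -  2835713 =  - 2344943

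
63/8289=7/921 = 0.01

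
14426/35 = 14426/35 = 412.17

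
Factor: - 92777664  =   - 2^6*3^1*7^1* 69031^1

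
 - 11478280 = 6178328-17656608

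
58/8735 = 58/8735 = 0.01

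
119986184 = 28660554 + 91325630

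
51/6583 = 51/6583 = 0.01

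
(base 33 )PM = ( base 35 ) o7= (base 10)847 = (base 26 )16F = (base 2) 1101001111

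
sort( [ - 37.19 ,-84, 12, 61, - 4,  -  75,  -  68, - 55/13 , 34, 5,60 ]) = [ - 84, - 75, - 68,-37.19, -55/13,  -  4 , 5,12,34,  60,  61]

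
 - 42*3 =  - 126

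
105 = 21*5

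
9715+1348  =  11063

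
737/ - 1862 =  - 1 + 1125/1862 = - 0.40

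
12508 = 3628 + 8880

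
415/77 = 5 + 30/77 = 5.39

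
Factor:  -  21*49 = - 3^1*7^3= - 1029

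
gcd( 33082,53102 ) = 14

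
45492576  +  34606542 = 80099118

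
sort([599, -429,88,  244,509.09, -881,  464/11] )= [ - 881, - 429,464/11,88, 244, 509.09, 599 ]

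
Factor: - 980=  -2^2 * 5^1*7^2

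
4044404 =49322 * 82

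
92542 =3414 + 89128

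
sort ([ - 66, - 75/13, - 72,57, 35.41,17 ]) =[ - 72,-66, - 75/13,17, 35.41,57 ] 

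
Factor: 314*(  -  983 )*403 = -124390786 = -  2^1*13^1*31^1*157^1*983^1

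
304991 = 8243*37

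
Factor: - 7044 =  - 2^2* 3^1*587^1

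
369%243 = 126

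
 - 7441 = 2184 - 9625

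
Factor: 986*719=708934 = 2^1*17^1*29^1*719^1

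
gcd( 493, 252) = 1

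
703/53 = 703/53 = 13.26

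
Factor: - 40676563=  - 17^1*389^1 * 6151^1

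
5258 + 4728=9986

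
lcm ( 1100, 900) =9900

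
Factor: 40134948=2^2*3^1*7^1*477797^1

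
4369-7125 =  - 2756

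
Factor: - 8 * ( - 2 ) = 16 = 2^4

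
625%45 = 40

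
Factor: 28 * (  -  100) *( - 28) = 2^6*5^2*7^2 = 78400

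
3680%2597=1083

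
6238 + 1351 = 7589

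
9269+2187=11456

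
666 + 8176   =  8842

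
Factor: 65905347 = 3^1*21968449^1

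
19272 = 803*24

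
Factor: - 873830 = - 2^1*5^1*87383^1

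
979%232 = 51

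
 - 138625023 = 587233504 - 725858527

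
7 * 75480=528360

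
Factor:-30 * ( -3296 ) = 98880 = 2^6*3^1*5^1*103^1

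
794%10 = 4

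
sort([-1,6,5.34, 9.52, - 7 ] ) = [ -7, - 1,5.34, 6,9.52 ] 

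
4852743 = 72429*67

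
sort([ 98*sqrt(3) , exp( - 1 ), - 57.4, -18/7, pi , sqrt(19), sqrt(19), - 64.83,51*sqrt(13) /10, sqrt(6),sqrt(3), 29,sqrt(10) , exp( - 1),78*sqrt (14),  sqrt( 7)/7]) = [ - 64.83,  -  57.4, - 18/7,exp(-1),exp ( -1 ),sqrt(7) /7,sqrt ( 3 ),sqrt (6) , pi, sqrt( 10),  sqrt(19),sqrt( 19),51*sqrt(13 ) /10,29,98* sqrt( 3), 78*sqrt(14 ) ] 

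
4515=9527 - 5012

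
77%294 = 77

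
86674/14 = 6191 = 6191.00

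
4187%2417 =1770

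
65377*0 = 0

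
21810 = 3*7270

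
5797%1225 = 897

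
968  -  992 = - 24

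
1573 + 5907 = 7480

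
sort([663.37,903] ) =[ 663.37 , 903]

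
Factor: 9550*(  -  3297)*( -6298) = 198301032300  =  2^2*3^1*5^2*7^1*47^1*67^1 * 157^1 * 191^1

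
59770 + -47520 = 12250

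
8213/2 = 8213/2 = 4106.50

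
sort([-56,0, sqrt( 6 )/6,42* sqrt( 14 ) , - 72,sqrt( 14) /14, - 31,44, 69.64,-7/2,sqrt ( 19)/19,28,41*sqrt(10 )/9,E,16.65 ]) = [- 72, - 56,- 31,-7/2,0,sqrt (19 )/19 , sqrt( 14 ) /14,sqrt( 6 )/6,E,41*sqrt ( 10)/9,16.65,28,  44,69.64,42*sqrt( 14 )]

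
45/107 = 45/107 = 0.42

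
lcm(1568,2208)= 108192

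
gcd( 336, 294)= 42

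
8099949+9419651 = 17519600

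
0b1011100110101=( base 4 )1130311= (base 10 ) 5941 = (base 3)22011001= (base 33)5F1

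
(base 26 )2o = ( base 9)84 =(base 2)1001100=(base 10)76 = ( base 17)48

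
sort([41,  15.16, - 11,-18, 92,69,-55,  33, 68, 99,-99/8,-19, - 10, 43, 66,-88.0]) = [-88.0,-55, - 19, -18, - 99/8 , - 11, - 10,15.16, 33,41, 43, 66,68,69, 92,99 ]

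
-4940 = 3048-7988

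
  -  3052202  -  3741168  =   - 6793370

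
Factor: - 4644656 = - 2^4*107^1*2713^1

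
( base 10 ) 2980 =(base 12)1884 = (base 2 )101110100100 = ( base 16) BA4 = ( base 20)790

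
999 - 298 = 701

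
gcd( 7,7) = 7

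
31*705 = 21855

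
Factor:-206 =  - 2^1*103^1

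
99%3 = 0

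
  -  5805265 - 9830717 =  - 15635982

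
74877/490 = 152 + 397/490=152.81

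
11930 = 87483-75553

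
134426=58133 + 76293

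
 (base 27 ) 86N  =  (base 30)6kh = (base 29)74E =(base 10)6017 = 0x1781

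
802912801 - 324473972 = 478438829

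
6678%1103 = 60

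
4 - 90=- 86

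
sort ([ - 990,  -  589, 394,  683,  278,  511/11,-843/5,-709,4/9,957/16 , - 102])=[ - 990 , - 709, - 589,-843/5,- 102,  4/9,511/11,957/16,278, 394,683]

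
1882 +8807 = 10689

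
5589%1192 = 821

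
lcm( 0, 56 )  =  0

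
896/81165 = 128/11595= 0.01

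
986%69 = 20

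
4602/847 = 4602/847=5.43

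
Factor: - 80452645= -5^1*7^1 * 13^1* 176819^1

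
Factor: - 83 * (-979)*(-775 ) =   -  62974175= -5^2*11^1*31^1*83^1*89^1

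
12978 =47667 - 34689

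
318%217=101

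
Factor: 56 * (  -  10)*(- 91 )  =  2^4*5^1*7^2*13^1  =  50960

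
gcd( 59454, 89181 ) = 29727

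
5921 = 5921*1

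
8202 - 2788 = 5414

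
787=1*787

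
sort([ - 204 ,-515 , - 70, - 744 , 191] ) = [-744, - 515,  -  204,  -  70, 191 ] 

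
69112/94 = 34556/47 = 735.23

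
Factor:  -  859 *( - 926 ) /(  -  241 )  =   - 2^1*241^ ( - 1)*463^1*859^1= -795434/241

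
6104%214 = 112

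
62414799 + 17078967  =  79493766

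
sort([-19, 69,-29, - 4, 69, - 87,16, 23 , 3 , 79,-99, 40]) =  [ - 99 , - 87 , - 29, - 19, - 4,  3, 16, 23 , 40, 69,69,79]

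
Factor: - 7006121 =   -  41^1*170881^1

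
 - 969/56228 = - 1 + 55259/56228 = - 0.02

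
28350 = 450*63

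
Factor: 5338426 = 2^1*67^1*39839^1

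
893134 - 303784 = 589350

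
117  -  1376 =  - 1259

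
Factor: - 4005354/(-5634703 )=2^1*3^1*131^(-1 )*43013^(-1)*667559^1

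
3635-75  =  3560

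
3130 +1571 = 4701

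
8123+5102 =13225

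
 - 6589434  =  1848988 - 8438422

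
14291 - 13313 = 978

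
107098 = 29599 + 77499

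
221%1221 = 221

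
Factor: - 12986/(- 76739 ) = 2^1*13^( - 1)*43^1*151^1*5903^( - 1 ) 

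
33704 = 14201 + 19503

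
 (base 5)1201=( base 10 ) 176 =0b10110000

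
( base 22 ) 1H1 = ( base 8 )1533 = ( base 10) 859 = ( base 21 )1jj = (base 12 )5B7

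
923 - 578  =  345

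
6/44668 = 3/22334 =0.00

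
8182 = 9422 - 1240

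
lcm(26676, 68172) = 613548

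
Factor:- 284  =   - 2^2*71^1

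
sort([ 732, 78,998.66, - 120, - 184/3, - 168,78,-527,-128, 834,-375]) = [ - 527, - 375 , - 168, - 128, - 120, - 184/3, 78, 78,732,834,998.66]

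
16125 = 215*75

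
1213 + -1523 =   -  310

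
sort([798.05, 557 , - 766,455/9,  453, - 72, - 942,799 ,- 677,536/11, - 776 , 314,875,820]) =[ - 942, - 776, - 766,-677, - 72,536/11, 455/9, 314, 453,  557, 798.05, 799,820 , 875]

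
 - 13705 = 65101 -78806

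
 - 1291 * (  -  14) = 18074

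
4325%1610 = 1105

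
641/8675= 641/8675 = 0.07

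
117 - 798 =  - 681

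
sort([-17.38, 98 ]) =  [ - 17.38, 98 ]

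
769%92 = 33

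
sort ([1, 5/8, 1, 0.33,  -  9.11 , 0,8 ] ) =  [- 9.11, 0, 0.33, 5/8,1 , 1, 8 ] 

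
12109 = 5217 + 6892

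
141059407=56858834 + 84200573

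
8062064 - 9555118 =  - 1493054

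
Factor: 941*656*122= 75310112 = 2^5*41^1*61^1*941^1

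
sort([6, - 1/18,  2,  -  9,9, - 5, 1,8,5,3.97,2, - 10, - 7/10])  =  [ - 10 , - 9, - 5, - 7/10,  -  1/18, 1,  2,2, 3.97,5,6,8 , 9]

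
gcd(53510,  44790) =10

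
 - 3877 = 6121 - 9998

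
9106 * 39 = 355134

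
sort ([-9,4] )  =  [ - 9, 4] 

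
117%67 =50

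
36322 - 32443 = 3879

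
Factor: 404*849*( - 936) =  - 2^5*3^3*13^1  *101^1*283^1 = - 321044256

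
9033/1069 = 9033/1069 = 8.45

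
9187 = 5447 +3740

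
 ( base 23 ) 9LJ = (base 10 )5263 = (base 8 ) 12217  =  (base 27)75p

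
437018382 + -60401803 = 376616579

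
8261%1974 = 365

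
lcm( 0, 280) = 0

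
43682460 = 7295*5988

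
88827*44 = 3908388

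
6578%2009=551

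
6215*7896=49073640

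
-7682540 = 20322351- 28004891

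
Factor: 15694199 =15694199^1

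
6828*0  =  0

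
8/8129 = 8/8129 = 0.00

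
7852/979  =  8 + 20/979 = 8.02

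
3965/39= 305/3 = 101.67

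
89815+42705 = 132520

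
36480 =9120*4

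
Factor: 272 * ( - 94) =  - 25568 = - 2^5*17^1*47^1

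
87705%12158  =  2599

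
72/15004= 18/3751 = 0.00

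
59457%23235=12987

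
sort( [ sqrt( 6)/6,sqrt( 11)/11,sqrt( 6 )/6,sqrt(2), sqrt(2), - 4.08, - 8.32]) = [ - 8.32,  -  4.08, sqrt (11 ) /11,sqrt(6) /6, sqrt( 6 ) /6 , sqrt( 2),sqrt( 2)]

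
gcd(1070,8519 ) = 1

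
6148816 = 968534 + 5180282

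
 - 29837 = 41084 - 70921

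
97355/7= 13907 + 6/7 = 13907.86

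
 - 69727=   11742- 81469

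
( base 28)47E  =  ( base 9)4527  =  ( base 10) 3346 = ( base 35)2pl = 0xd12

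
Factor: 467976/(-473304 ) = -527/533 = - 13^( - 1)*17^1 *31^1 *41^(-1)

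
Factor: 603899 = 603899^1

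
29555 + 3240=32795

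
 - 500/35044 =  - 1 + 8636/8761 = - 0.01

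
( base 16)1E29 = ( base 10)7721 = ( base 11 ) 588A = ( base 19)1277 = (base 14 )2b57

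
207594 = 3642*57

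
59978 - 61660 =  - 1682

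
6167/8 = 770  +  7/8=770.88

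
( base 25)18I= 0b1101001011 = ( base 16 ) 34B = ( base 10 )843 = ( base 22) 1G7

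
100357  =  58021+42336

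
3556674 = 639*5566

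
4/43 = 4/43 = 0.09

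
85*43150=3667750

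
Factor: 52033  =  61^1*853^1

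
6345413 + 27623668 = 33969081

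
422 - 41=381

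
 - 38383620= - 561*68420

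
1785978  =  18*99221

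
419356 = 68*6167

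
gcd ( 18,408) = 6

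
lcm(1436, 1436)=1436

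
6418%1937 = 607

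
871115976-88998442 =782117534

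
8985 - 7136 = 1849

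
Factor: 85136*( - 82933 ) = -2^4*17^1*239^1*313^1*347^1 = - 7060583888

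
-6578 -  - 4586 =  - 1992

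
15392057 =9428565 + 5963492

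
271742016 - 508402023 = -236660007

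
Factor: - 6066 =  - 2^1*3^2*337^1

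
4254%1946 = 362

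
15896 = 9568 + 6328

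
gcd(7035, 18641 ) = 7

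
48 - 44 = 4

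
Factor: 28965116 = 2^2*7241279^1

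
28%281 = 28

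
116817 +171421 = 288238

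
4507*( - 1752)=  - 7896264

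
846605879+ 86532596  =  933138475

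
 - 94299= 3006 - 97305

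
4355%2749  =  1606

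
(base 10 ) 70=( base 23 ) 31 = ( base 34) 22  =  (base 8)106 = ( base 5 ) 240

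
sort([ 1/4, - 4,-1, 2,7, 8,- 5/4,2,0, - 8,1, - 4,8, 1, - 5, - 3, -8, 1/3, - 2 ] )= [-8 , - 8, - 5 ,-4, - 4,- 3, - 2, - 5/4, - 1,0 , 1/4,1/3,1, 1, 2, 2,7,8, 8 ] 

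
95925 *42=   4028850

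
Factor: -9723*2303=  - 3^1*7^3*47^1*463^1 = - 22392069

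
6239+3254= 9493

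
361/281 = 1 + 80/281  =  1.28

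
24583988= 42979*572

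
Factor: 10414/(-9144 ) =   -  41/36 = - 2^(  -  2)*3^( - 2)*41^1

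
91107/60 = 30369/20 = 1518.45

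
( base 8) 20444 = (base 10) 8484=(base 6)103140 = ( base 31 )8PL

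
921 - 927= -6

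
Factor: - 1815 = -3^1*5^1*11^2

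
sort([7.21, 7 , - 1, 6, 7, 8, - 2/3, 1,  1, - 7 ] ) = [ - 7, - 1, - 2/3, 1,  1, 6 , 7,  7, 7.21,8]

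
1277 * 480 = 612960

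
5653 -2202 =3451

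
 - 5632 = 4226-9858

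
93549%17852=4289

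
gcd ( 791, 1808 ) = 113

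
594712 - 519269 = 75443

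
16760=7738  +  9022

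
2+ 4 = 6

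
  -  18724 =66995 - 85719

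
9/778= 9/778=0.01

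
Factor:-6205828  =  -2^2* 31^1*50047^1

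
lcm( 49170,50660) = 1671780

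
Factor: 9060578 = 2^1*193^1  *  23473^1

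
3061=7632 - 4571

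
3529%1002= 523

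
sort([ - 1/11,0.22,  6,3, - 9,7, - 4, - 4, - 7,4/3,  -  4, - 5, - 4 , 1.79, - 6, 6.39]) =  [ - 9, - 7,-6, - 5, - 4, - 4,-4, - 4 , - 1/11,  0.22, 4/3,1.79,3,6, 6.39,7 ]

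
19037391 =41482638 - 22445247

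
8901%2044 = 725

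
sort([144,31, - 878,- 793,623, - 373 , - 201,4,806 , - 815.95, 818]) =[-878, - 815.95, - 793, - 373, - 201,4,31,144,623,806,818] 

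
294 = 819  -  525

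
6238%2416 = 1406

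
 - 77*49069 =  -3778313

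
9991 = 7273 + 2718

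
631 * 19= 11989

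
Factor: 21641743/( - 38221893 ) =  - 3^( - 2 )*29^1*746267^1*4246877^ ( - 1 ) 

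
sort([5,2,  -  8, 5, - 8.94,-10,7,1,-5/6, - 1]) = [ - 10, - 8.94 , - 8, - 1, - 5/6,1, 2,5,5,7 ]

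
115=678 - 563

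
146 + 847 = 993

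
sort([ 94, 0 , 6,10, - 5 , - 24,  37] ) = [ - 24 , - 5, 0, 6,10, 37, 94] 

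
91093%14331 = 5107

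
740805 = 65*11397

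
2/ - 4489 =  - 2/4489 = -0.00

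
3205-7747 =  - 4542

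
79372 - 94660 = -15288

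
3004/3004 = 1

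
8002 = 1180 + 6822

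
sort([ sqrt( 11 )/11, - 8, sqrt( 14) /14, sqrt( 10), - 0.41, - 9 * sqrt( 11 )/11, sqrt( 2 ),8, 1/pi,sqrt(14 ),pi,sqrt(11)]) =[ - 8, - 9 * sqrt( 11) /11, - 0.41,sqrt(14)/14, sqrt(11 ) /11, 1/pi, sqrt( 2), pi, sqrt ( 10 ), sqrt(11) , sqrt( 14), 8]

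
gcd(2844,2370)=474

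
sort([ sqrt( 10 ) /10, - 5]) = [  -  5, sqrt( 10) /10]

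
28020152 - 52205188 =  - 24185036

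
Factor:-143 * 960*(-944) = 129592320  =  2^10*3^1*5^1*11^1*13^1*59^1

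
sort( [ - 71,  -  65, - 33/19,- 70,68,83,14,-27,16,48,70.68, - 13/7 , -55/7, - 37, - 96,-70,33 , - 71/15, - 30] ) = [ - 96, - 71, - 70,-70, - 65, - 37, - 30 , - 27,  -  55/7, - 71/15, - 13/7, - 33/19,14, 16,33, 48,68, 70.68, 83 ]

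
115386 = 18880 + 96506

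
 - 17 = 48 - 65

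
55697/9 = 6188  +  5/9 = 6188.56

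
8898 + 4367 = 13265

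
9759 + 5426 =15185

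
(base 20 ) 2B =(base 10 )51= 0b110011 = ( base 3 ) 1220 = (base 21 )29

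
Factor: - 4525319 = - 23^1*151^1*1303^1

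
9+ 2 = 11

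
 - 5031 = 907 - 5938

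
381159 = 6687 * 57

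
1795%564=103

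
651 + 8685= 9336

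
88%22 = 0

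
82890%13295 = 3120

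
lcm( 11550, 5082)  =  127050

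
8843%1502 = 1333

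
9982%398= 32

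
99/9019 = 99/9019 = 0.01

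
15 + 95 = 110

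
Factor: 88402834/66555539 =2^1*13^1*53^1*64153^1*66555539^(  -  1 ) 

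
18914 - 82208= - 63294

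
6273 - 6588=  - 315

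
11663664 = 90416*129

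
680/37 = 680/37 = 18.38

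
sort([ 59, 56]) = [56 , 59 ] 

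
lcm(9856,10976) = 482944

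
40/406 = 20/203 = 0.10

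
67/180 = 67/180 = 0.37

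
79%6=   1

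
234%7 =3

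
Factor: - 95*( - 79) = 7505 = 5^1*19^1*79^1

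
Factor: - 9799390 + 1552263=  -7^1*1178161^1=- 8247127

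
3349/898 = 3349/898  =  3.73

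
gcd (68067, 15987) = 3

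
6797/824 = 8+205/824 = 8.25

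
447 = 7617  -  7170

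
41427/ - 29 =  - 41427/29 = -  1428.52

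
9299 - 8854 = 445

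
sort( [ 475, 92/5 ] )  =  [92/5, 475 ] 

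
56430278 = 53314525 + 3115753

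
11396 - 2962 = 8434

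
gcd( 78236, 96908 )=4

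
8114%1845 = 734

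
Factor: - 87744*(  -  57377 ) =2^6*3^1*181^1*317^1*457^1 =5034487488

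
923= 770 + 153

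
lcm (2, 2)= 2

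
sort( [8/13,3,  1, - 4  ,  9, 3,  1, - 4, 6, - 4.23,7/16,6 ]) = [ - 4.23, - 4, - 4 , 7/16,8/13,1,1,3,3, 6 , 6,9]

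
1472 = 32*46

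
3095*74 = 229030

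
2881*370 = 1065970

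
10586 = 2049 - - 8537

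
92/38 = 46/19=2.42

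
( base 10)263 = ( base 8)407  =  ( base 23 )BA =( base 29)92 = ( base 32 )87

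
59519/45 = 1322+ 29/45 = 1322.64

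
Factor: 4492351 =829^1* 5419^1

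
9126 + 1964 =11090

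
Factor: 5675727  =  3^1*1891909^1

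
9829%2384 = 293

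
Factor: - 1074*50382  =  - 2^2 *3^5*179^1*311^1 = -  54110268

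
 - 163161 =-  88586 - 74575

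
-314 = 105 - 419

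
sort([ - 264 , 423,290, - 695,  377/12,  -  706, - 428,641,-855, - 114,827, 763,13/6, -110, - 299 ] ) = [ - 855, - 706, - 695, - 428 , - 299, - 264 , - 114 , - 110,13/6,377/12,290,423,641,763,  827 ] 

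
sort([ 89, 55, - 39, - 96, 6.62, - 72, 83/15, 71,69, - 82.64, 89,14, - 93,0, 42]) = [-96 ,-93, - 82.64,-72, - 39, 0, 83/15, 6.62,  14,42,  55,69, 71, 89,89] 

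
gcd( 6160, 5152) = 112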